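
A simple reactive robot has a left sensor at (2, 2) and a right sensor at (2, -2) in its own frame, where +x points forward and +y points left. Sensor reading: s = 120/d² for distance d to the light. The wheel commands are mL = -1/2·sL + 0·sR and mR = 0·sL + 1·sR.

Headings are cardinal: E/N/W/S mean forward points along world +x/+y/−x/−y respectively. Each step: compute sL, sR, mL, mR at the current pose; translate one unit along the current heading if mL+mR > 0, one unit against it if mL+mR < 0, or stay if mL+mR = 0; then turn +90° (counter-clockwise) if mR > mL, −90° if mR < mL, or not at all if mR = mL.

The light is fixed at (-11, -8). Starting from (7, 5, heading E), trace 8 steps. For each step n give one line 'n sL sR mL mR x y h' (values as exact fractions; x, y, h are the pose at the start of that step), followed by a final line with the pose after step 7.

n=0: pose=(7,5,E); sL=24/125, sR=120/521; mL=-12/125, mR=120/521; mL+mR=8748/65125 → advance +1; mR−mL=21252/65125 → turn +1·90°
n=1: pose=(8,5,N); sL=60/257, sR=20/111; mL=-30/257, mR=20/111; mL+mR=1810/28527 → advance +1; mR−mL=8470/28527 → turn +1·90°
n=2: pose=(8,6,W); sL=120/433, sR=24/109; mL=-60/433, mR=24/109; mL+mR=3852/47197 → advance +1; mR−mL=16932/47197 → turn +1·90°
n=3: pose=(7,6,S); sL=15/68, sR=3/10; mL=-15/136, mR=3/10; mL+mR=129/680 → advance +1; mR−mL=279/680 → turn +1·90°
n=4: pose=(7,5,E); sL=24/125, sR=120/521; mL=-12/125, mR=120/521; mL+mR=8748/65125 → advance +1; mR−mL=21252/65125 → turn +1·90°
n=5: pose=(8,5,N); sL=60/257, sR=20/111; mL=-30/257, mR=20/111; mL+mR=1810/28527 → advance +1; mR−mL=8470/28527 → turn +1·90°
n=6: pose=(8,6,W); sL=120/433, sR=24/109; mL=-60/433, mR=24/109; mL+mR=3852/47197 → advance +1; mR−mL=16932/47197 → turn +1·90°
n=7: pose=(7,6,S); sL=15/68, sR=3/10; mL=-15/136, mR=3/10; mL+mR=129/680 → advance +1; mR−mL=279/680 → turn +1·90°

0 24/125 120/521 -12/125 120/521 7 5 E
1 60/257 20/111 -30/257 20/111 8 5 N
2 120/433 24/109 -60/433 24/109 8 6 W
3 15/68 3/10 -15/136 3/10 7 6 S
4 24/125 120/521 -12/125 120/521 7 5 E
5 60/257 20/111 -30/257 20/111 8 5 N
6 120/433 24/109 -60/433 24/109 8 6 W
7 15/68 3/10 -15/136 3/10 7 6 S
final 7 5 E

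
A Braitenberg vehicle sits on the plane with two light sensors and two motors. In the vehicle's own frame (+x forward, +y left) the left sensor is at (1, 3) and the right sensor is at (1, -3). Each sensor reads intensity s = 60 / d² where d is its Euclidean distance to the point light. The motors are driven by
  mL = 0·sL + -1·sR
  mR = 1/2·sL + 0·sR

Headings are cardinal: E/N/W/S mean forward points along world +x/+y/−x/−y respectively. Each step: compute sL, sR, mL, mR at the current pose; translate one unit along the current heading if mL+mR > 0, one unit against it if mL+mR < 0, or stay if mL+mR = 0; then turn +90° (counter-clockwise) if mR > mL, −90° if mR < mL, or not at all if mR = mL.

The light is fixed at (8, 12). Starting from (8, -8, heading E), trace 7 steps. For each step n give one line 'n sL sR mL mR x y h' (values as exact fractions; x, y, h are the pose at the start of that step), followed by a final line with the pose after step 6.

n=0: pose=(8,-8,E); sL=6/29, sR=6/53; mL=-6/53, mR=3/29; mL+mR=-15/1537 → advance -1; mR−mL=333/1537 → turn +1·90°
n=1: pose=(7,-8,N); sL=60/377, sR=12/73; mL=-12/73, mR=30/377; mL+mR=-2334/27521 → advance -1; mR−mL=6714/27521 → turn +1·90°
n=2: pose=(7,-9,W); sL=3/29, sR=15/82; mL=-15/82, mR=3/58; mL+mR=-156/1189 → advance -1; mR−mL=279/1189 → turn +1·90°
n=3: pose=(8,-9,S); sL=60/493, sR=60/493; mL=-60/493, mR=30/493; mL+mR=-30/493 → advance -1; mR−mL=90/493 → turn +1·90°
n=4: pose=(8,-8,E); sL=6/29, sR=6/53; mL=-6/53, mR=3/29; mL+mR=-15/1537 → advance -1; mR−mL=333/1537 → turn +1·90°
n=5: pose=(7,-8,N); sL=60/377, sR=12/73; mL=-12/73, mR=30/377; mL+mR=-2334/27521 → advance -1; mR−mL=6714/27521 → turn +1·90°
n=6: pose=(7,-9,W); sL=3/29, sR=15/82; mL=-15/82, mR=3/58; mL+mR=-156/1189 → advance -1; mR−mL=279/1189 → turn +1·90°

0 6/29 6/53 -6/53 3/29 8 -8 E
1 60/377 12/73 -12/73 30/377 7 -8 N
2 3/29 15/82 -15/82 3/58 7 -9 W
3 60/493 60/493 -60/493 30/493 8 -9 S
4 6/29 6/53 -6/53 3/29 8 -8 E
5 60/377 12/73 -12/73 30/377 7 -8 N
6 3/29 15/82 -15/82 3/58 7 -9 W
final 8 -9 S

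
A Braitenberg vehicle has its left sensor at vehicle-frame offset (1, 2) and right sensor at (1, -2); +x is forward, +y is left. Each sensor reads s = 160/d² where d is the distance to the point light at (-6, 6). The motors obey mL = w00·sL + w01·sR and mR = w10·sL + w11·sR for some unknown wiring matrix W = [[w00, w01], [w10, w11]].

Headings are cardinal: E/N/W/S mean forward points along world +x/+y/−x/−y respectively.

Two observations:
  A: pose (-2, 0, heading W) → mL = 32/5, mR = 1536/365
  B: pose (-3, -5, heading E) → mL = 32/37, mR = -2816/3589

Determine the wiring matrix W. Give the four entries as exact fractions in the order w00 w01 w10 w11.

0 1 -1 1

obs A: pose=(-2,0,W) → sL=160/73, sR=32/5, mL=32/5, mR=1536/365
obs B: pose=(-3,-5,E) → sL=160/97, sR=32/37, mL=32/37, mR=-2816/3589
sensor matrix S = [[160/73, 32/5], [160/97, 32/37]]; det S = -2269184/261997
solve [mL_A; mL_B] = S·[w00; w01] and [mR_A; mR_B] = S·[w10; w11]:
  w00 = 0, w01 = 1, w10 = -1, w11 = 1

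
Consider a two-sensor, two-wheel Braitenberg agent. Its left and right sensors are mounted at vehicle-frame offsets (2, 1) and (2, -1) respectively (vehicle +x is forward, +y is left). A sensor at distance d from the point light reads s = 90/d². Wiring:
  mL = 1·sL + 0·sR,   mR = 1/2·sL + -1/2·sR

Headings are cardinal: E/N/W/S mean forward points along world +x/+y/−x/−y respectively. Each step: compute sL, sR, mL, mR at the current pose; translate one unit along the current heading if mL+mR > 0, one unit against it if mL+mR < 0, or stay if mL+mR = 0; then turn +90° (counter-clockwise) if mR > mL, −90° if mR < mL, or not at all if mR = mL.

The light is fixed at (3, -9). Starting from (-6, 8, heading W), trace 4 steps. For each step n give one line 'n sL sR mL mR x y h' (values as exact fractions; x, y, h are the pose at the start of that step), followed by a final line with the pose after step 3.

0 90/377 18/89 90/377 612/33553 -6 8 W
1 45/241 45/221 45/241 -450/53261 -7 8 N
2 18/85 90/353 18/85 -648/30005 -7 9 E
3 9/32 45/178 9/32 81/5696 -6 9 S
final -6 8 W

n=0: pose=(-6,8,W); sL=90/377, sR=18/89; mL=90/377, mR=612/33553; mL+mR=8622/33553 → advance +1; mR−mL=-7398/33553 → turn -1·90°
n=1: pose=(-7,8,N); sL=45/241, sR=45/221; mL=45/241, mR=-450/53261; mL+mR=9495/53261 → advance +1; mR−mL=-10395/53261 → turn -1·90°
n=2: pose=(-7,9,E); sL=18/85, sR=90/353; mL=18/85, mR=-648/30005; mL+mR=5706/30005 → advance +1; mR−mL=-7002/30005 → turn -1·90°
n=3: pose=(-6,9,S); sL=9/32, sR=45/178; mL=9/32, mR=81/5696; mL+mR=1683/5696 → advance +1; mR−mL=-1521/5696 → turn -1·90°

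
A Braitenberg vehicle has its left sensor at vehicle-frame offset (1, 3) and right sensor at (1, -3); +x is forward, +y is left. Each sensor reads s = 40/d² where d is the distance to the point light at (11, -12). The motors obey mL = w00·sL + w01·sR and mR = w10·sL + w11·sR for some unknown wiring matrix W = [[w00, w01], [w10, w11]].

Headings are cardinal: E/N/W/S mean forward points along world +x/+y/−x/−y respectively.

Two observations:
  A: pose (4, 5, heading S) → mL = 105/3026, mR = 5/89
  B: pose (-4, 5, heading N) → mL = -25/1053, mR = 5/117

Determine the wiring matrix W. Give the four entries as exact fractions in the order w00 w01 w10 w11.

1 -1 0 1/2

obs A: pose=(4,5,S) → sL=5/34, sR=10/89, mL=105/3026, mR=5/89
obs B: pose=(-4,5,N) → sL=5/81, sR=10/117, mL=-25/1053, mR=5/117
sensor matrix S = [[5/34, 10/89], [5/81, 10/117]]; det S = 8975/1593189
solve [mL_A; mL_B] = S·[w00; w01] and [mR_A; mR_B] = S·[w10; w11]:
  w00 = 1, w01 = -1, w10 = 0, w11 = 1/2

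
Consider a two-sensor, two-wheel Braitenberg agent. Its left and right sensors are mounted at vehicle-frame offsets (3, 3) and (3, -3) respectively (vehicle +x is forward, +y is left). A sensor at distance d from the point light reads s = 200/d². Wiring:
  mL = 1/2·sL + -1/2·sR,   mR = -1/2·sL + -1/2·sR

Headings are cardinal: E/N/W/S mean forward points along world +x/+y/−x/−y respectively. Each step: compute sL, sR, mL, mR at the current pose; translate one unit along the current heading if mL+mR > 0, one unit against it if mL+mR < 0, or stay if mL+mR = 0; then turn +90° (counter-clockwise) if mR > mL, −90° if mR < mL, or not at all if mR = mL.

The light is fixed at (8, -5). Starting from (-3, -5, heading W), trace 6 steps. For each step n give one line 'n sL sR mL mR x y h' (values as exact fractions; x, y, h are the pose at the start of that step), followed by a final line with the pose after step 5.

n=0: pose=(-3,-5,W); sL=40/41, sR=40/41; mL=0, mR=-40/41; mL+mR=-40/41 → advance -1; mR−mL=-40/41 → turn -1·90°
n=1: pose=(-2,-5,N); sL=100/89, sR=100/29; mL=-3000/2581, mR=-5900/2581; mL+mR=-100/29 → advance -1; mR−mL=-100/89 → turn -1·90°
n=2: pose=(-2,-6,E); sL=200/53, sR=40/13; mL=240/689, mR=-2360/689; mL+mR=-40/13 → advance -1; mR−mL=-200/53 → turn -1·90°
n=3: pose=(-3,-6,S); sL=5/2, sR=50/53; mL=165/212, mR=-365/212; mL+mR=-50/53 → advance -1; mR−mL=-5/2 → turn -1·90°
n=4: pose=(-3,-5,W); sL=40/41, sR=40/41; mL=0, mR=-40/41; mL+mR=-40/41 → advance -1; mR−mL=-40/41 → turn -1·90°
n=5: pose=(-2,-5,N); sL=100/89, sR=100/29; mL=-3000/2581, mR=-5900/2581; mL+mR=-100/29 → advance -1; mR−mL=-100/89 → turn -1·90°

0 40/41 40/41 0 -40/41 -3 -5 W
1 100/89 100/29 -3000/2581 -5900/2581 -2 -5 N
2 200/53 40/13 240/689 -2360/689 -2 -6 E
3 5/2 50/53 165/212 -365/212 -3 -6 S
4 40/41 40/41 0 -40/41 -3 -5 W
5 100/89 100/29 -3000/2581 -5900/2581 -2 -5 N
final -2 -6 E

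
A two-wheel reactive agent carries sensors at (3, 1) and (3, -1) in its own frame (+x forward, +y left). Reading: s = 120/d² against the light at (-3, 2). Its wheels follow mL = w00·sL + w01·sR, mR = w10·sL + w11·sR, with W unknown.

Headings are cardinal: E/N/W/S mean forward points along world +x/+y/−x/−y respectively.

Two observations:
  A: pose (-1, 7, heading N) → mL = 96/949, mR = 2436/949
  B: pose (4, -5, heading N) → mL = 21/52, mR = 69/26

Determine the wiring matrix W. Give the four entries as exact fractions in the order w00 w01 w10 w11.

1/2 -1/2 1/2 1

obs A: pose=(-1,7,N) → sL=24/13, sR=120/73, mL=96/949, mR=2436/949
obs B: pose=(4,-5,N) → sL=30/13, sR=3/2, mL=21/52, mR=69/26
sensor matrix S = [[24/13, 120/73], [30/13, 3/2]]; det S = -972/949
solve [mL_A; mL_B] = S·[w00; w01] and [mR_A; mR_B] = S·[w10; w11]:
  w00 = 1/2, w01 = -1/2, w10 = 1/2, w11 = 1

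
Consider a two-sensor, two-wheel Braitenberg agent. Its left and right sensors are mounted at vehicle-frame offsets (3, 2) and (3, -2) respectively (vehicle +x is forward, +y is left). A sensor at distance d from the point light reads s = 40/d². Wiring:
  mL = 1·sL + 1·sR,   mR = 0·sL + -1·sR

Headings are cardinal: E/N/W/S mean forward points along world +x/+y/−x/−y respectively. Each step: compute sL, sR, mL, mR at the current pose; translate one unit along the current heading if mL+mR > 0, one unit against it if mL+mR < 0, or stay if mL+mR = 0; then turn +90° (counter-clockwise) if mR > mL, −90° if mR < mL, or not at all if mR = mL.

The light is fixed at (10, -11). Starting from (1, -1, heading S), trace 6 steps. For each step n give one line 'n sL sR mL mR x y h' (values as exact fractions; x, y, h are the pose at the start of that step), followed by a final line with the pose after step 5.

0 20/49 4/17 536/833 -4/17 1 -1 S
1 40/193 8/53 3664/10229 -8/53 1 -2 W
2 5/36 5/26 155/468 -5/26 0 -2 N
3 40/193 40/113 12240/21809 -40/113 0 -1 E
4 20/49 4/17 536/833 -4/17 1 -1 S
5 40/193 8/53 3664/10229 -8/53 1 -2 W
final 0 -2 N

n=0: pose=(1,-1,S); sL=20/49, sR=4/17; mL=536/833, mR=-4/17; mL+mR=20/49 → advance +1; mR−mL=-732/833 → turn -1·90°
n=1: pose=(1,-2,W); sL=40/193, sR=8/53; mL=3664/10229, mR=-8/53; mL+mR=40/193 → advance +1; mR−mL=-5208/10229 → turn -1·90°
n=2: pose=(0,-2,N); sL=5/36, sR=5/26; mL=155/468, mR=-5/26; mL+mR=5/36 → advance +1; mR−mL=-245/468 → turn -1·90°
n=3: pose=(0,-1,E); sL=40/193, sR=40/113; mL=12240/21809, mR=-40/113; mL+mR=40/193 → advance +1; mR−mL=-19960/21809 → turn -1·90°
n=4: pose=(1,-1,S); sL=20/49, sR=4/17; mL=536/833, mR=-4/17; mL+mR=20/49 → advance +1; mR−mL=-732/833 → turn -1·90°
n=5: pose=(1,-2,W); sL=40/193, sR=8/53; mL=3664/10229, mR=-8/53; mL+mR=40/193 → advance +1; mR−mL=-5208/10229 → turn -1·90°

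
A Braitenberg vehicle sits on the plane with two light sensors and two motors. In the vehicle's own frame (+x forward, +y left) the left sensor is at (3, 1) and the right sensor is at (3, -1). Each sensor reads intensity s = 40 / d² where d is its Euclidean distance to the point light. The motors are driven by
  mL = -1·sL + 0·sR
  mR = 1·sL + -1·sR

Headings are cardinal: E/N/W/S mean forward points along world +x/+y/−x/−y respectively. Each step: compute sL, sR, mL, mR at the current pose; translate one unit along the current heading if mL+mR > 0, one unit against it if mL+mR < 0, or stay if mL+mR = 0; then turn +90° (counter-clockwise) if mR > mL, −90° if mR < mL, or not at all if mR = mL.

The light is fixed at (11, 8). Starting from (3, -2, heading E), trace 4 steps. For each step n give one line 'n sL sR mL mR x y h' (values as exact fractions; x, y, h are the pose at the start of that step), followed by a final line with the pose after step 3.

0 20/53 20/73 -20/53 400/3869 3 -2 E
1 40/149 40/113 -40/149 -1440/16837 2 -2 N
2 5/36 10/61 -5/36 -55/2196 2 -3 W
3 8/49 40/277 -8/49 256/13573 3 -3 S
final 3 -2 E

n=0: pose=(3,-2,E); sL=20/53, sR=20/73; mL=-20/53, mR=400/3869; mL+mR=-20/73 → advance -1; mR−mL=1860/3869 → turn +1·90°
n=1: pose=(2,-2,N); sL=40/149, sR=40/113; mL=-40/149, mR=-1440/16837; mL+mR=-40/113 → advance -1; mR−mL=3080/16837 → turn +1·90°
n=2: pose=(2,-3,W); sL=5/36, sR=10/61; mL=-5/36, mR=-55/2196; mL+mR=-10/61 → advance -1; mR−mL=125/1098 → turn +1·90°
n=3: pose=(3,-3,S); sL=8/49, sR=40/277; mL=-8/49, mR=256/13573; mL+mR=-40/277 → advance -1; mR−mL=2472/13573 → turn +1·90°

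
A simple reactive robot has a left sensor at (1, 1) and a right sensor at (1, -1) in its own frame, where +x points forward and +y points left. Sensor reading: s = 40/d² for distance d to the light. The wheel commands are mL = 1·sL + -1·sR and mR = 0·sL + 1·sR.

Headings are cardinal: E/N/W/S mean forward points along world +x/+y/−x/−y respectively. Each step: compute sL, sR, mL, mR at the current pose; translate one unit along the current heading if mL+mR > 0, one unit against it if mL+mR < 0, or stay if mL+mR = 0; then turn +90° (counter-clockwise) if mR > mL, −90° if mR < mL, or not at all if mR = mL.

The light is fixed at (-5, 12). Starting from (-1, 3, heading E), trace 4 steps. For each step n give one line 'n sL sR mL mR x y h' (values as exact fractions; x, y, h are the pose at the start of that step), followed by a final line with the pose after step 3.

n=0: pose=(-1,3,E); sL=40/89, sR=8/25; mL=288/2225, mR=8/25; mL+mR=40/89 → advance +1; mR−mL=424/2225 → turn +1·90°
n=1: pose=(0,3,N); sL=1/2, sR=2/5; mL=1/10, mR=2/5; mL+mR=1/2 → advance +1; mR−mL=3/10 → turn +1·90°
n=2: pose=(0,4,W); sL=40/97, sR=8/13; mL=-256/1261, mR=8/13; mL+mR=40/97 → advance +1; mR−mL=1032/1261 → turn +1·90°
n=3: pose=(-1,4,S); sL=20/53, sR=4/9; mL=-32/477, mR=4/9; mL+mR=20/53 → advance +1; mR−mL=244/477 → turn +1·90°

0 40/89 8/25 288/2225 8/25 -1 3 E
1 1/2 2/5 1/10 2/5 0 3 N
2 40/97 8/13 -256/1261 8/13 0 4 W
3 20/53 4/9 -32/477 4/9 -1 4 S
final -1 3 E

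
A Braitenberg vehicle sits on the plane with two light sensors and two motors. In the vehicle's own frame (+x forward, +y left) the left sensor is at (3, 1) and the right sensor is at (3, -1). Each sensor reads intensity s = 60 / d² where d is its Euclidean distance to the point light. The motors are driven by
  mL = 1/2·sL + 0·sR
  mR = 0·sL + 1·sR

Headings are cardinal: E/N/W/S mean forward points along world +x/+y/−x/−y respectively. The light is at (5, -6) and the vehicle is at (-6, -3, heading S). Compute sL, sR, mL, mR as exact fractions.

3/5 5/12 3/10 5/12

left sensor world pos  = (-5, -6); dL² = 100
right sensor world pos = (-7, -6); dR² = 144
sL = 60/100 = 3/5
sR = 60/144 = 5/12
mL = 1/2·sL + 0·sR = 3/10
mR = 0·sL + 1·sR = 5/12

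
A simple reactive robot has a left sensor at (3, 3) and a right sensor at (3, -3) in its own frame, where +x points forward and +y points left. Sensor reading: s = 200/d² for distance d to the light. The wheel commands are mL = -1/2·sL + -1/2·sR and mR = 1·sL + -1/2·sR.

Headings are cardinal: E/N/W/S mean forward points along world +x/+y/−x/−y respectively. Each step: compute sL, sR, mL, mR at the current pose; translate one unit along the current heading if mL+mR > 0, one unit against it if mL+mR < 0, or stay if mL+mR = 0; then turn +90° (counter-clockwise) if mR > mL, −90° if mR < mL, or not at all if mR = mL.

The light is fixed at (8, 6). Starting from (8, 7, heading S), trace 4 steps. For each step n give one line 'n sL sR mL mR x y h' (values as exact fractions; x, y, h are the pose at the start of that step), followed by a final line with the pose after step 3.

0 200/13 200/13 -200/13 100/13 8 7 S
1 100/17 20 -220/17 -70/17 8 8 E
2 200/41 200/29 -7000/1189 1700/1189 7 8 N
3 10 25/4 -65/8 55/8 7 7 W
final 8 7 S

n=0: pose=(8,7,S); sL=200/13, sR=200/13; mL=-200/13, mR=100/13; mL+mR=-100/13 → advance -1; mR−mL=300/13 → turn +1·90°
n=1: pose=(8,8,E); sL=100/17, sR=20; mL=-220/17, mR=-70/17; mL+mR=-290/17 → advance -1; mR−mL=150/17 → turn +1·90°
n=2: pose=(7,8,N); sL=200/41, sR=200/29; mL=-7000/1189, mR=1700/1189; mL+mR=-5300/1189 → advance -1; mR−mL=300/41 → turn +1·90°
n=3: pose=(7,7,W); sL=10, sR=25/4; mL=-65/8, mR=55/8; mL+mR=-5/4 → advance -1; mR−mL=15 → turn +1·90°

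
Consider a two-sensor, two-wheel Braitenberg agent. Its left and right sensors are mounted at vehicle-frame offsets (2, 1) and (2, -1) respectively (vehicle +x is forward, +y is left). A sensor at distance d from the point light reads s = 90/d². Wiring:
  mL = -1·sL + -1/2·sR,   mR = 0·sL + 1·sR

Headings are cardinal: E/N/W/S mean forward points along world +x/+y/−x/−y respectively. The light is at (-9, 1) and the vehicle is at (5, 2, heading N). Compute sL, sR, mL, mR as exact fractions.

left sensor world pos  = (4, 4); dL² = 178
right sensor world pos = (6, 4); dR² = 234
sL = 90/178 = 45/89
sR = 90/234 = 5/13
mL = -1·sL + -1/2·sR = -1615/2314
mR = 0·sL + 1·sR = 5/13

45/89 5/13 -1615/2314 5/13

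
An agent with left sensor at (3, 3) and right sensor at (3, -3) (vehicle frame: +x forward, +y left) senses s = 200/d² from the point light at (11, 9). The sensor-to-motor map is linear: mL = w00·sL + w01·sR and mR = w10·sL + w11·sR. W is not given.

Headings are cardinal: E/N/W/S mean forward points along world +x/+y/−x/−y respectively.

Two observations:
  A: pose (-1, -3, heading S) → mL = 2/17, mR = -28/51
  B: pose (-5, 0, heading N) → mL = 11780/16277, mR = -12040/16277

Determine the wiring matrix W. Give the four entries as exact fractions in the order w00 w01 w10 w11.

obs A: pose=(-1,-3,S) → sL=100/153, sR=4/9, mL=2/17, mR=-28/51
obs B: pose=(-5,0,N) → sL=200/397, sR=40/41, mL=11780/16277, mR=-12040/16277
sensor matrix S = [[100/153, 4/9], [200/397, 40/41]]; det S = 1030400/2490381
solve [mL_A; mL_B] = S·[w00; w01] and [mR_A; mR_B] = S·[w10; w11]:
  w00 = -1/2, w01 = 1, w10 = -1/2, w11 = -1/2

-1/2 1 -1/2 -1/2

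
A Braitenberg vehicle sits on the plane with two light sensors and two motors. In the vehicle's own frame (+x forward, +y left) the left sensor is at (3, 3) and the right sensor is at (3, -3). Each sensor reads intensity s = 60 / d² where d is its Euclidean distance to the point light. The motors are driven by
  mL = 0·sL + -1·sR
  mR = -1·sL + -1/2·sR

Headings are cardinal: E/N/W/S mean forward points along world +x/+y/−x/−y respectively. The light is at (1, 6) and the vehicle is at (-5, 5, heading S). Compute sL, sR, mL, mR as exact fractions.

left sensor world pos  = (-2, 2); dL² = 25
right sensor world pos = (-8, 2); dR² = 97
sL = 60/25 = 12/5
sR = 60/97 = 60/97
mL = 0·sL + -1·sR = -60/97
mR = -1·sL + -1/2·sR = -1314/485

12/5 60/97 -60/97 -1314/485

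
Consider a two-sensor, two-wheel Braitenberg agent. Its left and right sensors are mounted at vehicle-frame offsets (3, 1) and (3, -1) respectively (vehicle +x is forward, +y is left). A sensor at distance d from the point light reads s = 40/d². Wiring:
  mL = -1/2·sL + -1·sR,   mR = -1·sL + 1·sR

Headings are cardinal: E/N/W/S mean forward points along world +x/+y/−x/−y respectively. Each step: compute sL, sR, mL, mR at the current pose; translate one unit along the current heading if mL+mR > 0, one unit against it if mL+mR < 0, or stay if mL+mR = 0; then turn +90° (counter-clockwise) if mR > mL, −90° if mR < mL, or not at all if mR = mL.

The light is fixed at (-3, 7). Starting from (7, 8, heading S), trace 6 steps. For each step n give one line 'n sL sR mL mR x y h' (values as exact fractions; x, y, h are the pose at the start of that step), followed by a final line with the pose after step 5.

0 8/25 8/17 -268/425 64/425 7 8 S
1 20/89 4/17 -526/1513 16/1513 7 9 E
2 40/89 8/25 -1212/2225 -288/2225 6 9 N
3 10/9 1 -14/9 -1/9 6 8 W
4 8/25 8/17 -268/425 64/425 7 8 S
5 20/89 4/17 -526/1513 16/1513 7 9 E
final 6 9 N

n=0: pose=(7,8,S); sL=8/25, sR=8/17; mL=-268/425, mR=64/425; mL+mR=-12/25 → advance -1; mR−mL=332/425 → turn +1·90°
n=1: pose=(7,9,E); sL=20/89, sR=4/17; mL=-526/1513, mR=16/1513; mL+mR=-30/89 → advance -1; mR−mL=542/1513 → turn +1·90°
n=2: pose=(6,9,N); sL=40/89, sR=8/25; mL=-1212/2225, mR=-288/2225; mL+mR=-60/89 → advance -1; mR−mL=924/2225 → turn +1·90°
n=3: pose=(6,8,W); sL=10/9, sR=1; mL=-14/9, mR=-1/9; mL+mR=-5/3 → advance -1; mR−mL=13/9 → turn +1·90°
n=4: pose=(7,8,S); sL=8/25, sR=8/17; mL=-268/425, mR=64/425; mL+mR=-12/25 → advance -1; mR−mL=332/425 → turn +1·90°
n=5: pose=(7,9,E); sL=20/89, sR=4/17; mL=-526/1513, mR=16/1513; mL+mR=-30/89 → advance -1; mR−mL=542/1513 → turn +1·90°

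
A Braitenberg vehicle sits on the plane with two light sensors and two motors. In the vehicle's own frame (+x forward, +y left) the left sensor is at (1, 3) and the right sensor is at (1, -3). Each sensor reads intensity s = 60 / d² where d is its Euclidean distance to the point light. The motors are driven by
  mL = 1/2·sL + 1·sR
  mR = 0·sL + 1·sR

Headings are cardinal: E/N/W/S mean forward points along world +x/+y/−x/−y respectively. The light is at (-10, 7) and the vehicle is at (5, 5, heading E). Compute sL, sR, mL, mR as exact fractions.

60/257 60/281 23850/72217 60/281

left sensor world pos  = (6, 8); dL² = 257
right sensor world pos = (6, 2); dR² = 281
sL = 60/257 = 60/257
sR = 60/281 = 60/281
mL = 1/2·sL + 1·sR = 23850/72217
mR = 0·sL + 1·sR = 60/281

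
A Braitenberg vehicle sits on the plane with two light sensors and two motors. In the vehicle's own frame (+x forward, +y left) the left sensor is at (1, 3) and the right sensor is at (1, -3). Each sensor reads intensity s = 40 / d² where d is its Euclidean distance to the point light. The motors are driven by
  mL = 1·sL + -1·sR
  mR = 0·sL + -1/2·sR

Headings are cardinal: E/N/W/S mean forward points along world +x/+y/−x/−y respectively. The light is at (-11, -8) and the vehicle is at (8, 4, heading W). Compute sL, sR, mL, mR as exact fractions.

8/81 40/549 128/4941 -20/549

left sensor world pos  = (7, 1); dL² = 405
right sensor world pos = (7, 7); dR² = 549
sL = 40/405 = 8/81
sR = 40/549 = 40/549
mL = 1·sL + -1·sR = 128/4941
mR = 0·sL + -1/2·sR = -20/549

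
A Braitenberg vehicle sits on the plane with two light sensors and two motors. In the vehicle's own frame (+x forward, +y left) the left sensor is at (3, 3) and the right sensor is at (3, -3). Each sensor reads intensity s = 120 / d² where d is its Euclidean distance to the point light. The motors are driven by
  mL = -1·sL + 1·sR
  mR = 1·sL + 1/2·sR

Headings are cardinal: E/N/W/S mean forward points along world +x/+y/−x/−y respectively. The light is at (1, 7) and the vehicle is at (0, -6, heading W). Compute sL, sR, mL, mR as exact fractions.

left sensor world pos  = (-3, -9); dL² = 272
right sensor world pos = (-3, -3); dR² = 116
sL = 120/272 = 15/34
sR = 120/116 = 30/29
mL = -1·sL + 1·sR = 585/986
mR = 1·sL + 1/2·sR = 945/986

15/34 30/29 585/986 945/986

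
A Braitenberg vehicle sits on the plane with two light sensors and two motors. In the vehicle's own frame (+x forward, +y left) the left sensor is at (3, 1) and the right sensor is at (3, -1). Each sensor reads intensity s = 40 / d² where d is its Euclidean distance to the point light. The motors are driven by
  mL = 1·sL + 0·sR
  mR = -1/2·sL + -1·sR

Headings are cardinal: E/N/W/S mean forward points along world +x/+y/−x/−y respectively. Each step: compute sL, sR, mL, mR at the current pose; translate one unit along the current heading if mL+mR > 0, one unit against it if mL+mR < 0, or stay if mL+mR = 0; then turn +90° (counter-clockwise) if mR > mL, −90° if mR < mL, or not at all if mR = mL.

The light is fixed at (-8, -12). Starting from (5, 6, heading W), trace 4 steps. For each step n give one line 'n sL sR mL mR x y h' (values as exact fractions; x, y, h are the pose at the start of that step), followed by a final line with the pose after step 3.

0 40/389 40/461 40/389 -24780/179329 5 6 W
1 4/61 20/333 4/61 -1886/20313 6 6 N
2 40/613 8/109 40/613 -7084/66817 6 5 E
3 5/49 2/17 5/49 -281/1666 5 5 S
final 5 6 W

n=0: pose=(5,6,W); sL=40/389, sR=40/461; mL=40/389, mR=-24780/179329; mL+mR=-6340/179329 → advance -1; mR−mL=-43220/179329 → turn -1·90°
n=1: pose=(6,6,N); sL=4/61, sR=20/333; mL=4/61, mR=-1886/20313; mL+mR=-554/20313 → advance -1; mR−mL=-3218/20313 → turn -1·90°
n=2: pose=(6,5,E); sL=40/613, sR=8/109; mL=40/613, mR=-7084/66817; mL+mR=-2724/66817 → advance -1; mR−mL=-11444/66817 → turn -1·90°
n=3: pose=(5,5,S); sL=5/49, sR=2/17; mL=5/49, mR=-281/1666; mL+mR=-111/1666 → advance -1; mR−mL=-451/1666 → turn -1·90°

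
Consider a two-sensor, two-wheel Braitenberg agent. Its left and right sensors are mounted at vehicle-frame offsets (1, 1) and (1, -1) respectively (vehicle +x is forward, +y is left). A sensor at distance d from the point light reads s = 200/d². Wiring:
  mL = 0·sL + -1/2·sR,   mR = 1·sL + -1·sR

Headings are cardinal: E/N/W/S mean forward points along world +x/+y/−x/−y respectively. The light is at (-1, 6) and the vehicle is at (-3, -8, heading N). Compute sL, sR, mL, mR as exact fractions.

left sensor world pos  = (-4, -7); dL² = 178
right sensor world pos = (-2, -7); dR² = 170
sL = 200/178 = 100/89
sR = 200/170 = 20/17
mL = 0·sL + -1/2·sR = -10/17
mR = 1·sL + -1·sR = -80/1513

100/89 20/17 -10/17 -80/1513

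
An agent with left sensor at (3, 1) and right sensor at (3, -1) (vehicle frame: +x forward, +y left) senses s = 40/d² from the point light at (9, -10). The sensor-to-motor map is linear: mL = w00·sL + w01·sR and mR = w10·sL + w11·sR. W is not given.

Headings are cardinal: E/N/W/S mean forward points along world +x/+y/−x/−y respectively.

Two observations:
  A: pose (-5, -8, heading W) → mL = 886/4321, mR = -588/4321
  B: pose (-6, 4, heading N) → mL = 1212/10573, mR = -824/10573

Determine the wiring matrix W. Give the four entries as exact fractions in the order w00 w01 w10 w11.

obs A: pose=(-5,-8,W) → sL=4/29, sR=20/149, mL=886/4321, mR=-588/4321
obs B: pose=(-6,4,N) → sL=8/109, sR=8/97, mL=1212/10573, mR=-824/10573
sensor matrix S = [[4/29, 20/149], [8/109, 8/97]]; det S = 69632/45685933
solve [mL_A; mL_B] = S·[w00; w01] and [mR_A; mR_B] = S·[w10; w11]:
  w00 = 1, w01 = 1/2, w10 = -1/2, w11 = -1/2

1 1/2 -1/2 -1/2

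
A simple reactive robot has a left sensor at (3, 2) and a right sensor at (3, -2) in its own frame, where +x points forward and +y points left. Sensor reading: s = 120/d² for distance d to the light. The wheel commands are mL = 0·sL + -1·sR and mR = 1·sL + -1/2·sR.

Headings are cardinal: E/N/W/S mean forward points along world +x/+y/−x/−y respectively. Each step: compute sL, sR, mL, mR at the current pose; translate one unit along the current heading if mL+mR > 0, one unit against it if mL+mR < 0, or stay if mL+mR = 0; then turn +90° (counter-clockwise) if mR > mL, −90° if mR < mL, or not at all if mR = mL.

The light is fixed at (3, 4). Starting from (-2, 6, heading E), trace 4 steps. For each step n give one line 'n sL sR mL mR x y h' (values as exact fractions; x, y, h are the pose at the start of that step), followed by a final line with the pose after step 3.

n=0: pose=(-2,6,E); sL=6, sR=30; mL=-30, mR=-9; mL+mR=-39 → advance -1; mR−mL=21 → turn +1·90°
n=1: pose=(-3,6,N); sL=120/89, sR=120/41; mL=-120/41, mR=-420/3649; mL+mR=-11100/3649 → advance -1; mR−mL=10260/3649 → turn +1·90°
n=2: pose=(-3,5,W); sL=60/41, sR=4/3; mL=-4/3, mR=98/123; mL+mR=-22/41 → advance -1; mR−mL=262/123 → turn +1·90°
n=3: pose=(-2,5,S); sL=120/13, sR=120/53; mL=-120/53, mR=5580/689; mL+mR=4020/689 → advance +1; mR−mL=7140/689 → turn +1·90°

0 6 30 -30 -9 -2 6 E
1 120/89 120/41 -120/41 -420/3649 -3 6 N
2 60/41 4/3 -4/3 98/123 -3 5 W
3 120/13 120/53 -120/53 5580/689 -2 5 S
final -2 4 E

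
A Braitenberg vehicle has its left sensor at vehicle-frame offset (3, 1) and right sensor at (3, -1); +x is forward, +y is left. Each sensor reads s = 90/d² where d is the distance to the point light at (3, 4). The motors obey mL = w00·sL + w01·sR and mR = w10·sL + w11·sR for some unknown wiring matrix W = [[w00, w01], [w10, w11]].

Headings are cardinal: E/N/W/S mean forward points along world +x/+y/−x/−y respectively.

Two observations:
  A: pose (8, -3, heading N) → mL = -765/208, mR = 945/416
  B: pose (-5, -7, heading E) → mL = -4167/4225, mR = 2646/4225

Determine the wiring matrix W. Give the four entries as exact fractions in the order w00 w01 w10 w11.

obs A: pose=(8,-3,N) → sL=45/16, sR=45/26, mL=-765/208, mR=945/416
obs B: pose=(-5,-7,E) → sL=18/25, sR=90/169, mL=-4167/4225, mR=2646/4225
sensor matrix S = [[45/16, 45/26], [18/25, 90/169]]; det S = 1701/6760
solve [mL_A; mL_B] = S·[w00; w01] and [mR_A; mR_B] = S·[w10; w11]:
  w00 = -1, w01 = -1/2, w10 = 1/2, w11 = 1/2

-1 -1/2 1/2 1/2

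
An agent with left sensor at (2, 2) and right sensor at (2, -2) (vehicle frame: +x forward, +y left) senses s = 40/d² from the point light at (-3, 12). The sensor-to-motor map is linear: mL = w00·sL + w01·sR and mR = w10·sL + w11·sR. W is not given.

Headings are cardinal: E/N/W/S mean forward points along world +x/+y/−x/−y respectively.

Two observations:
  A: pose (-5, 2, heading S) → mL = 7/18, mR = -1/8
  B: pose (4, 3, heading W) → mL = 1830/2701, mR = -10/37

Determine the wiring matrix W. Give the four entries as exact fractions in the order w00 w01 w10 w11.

obs A: pose=(-5,2,S) → sL=5/18, sR=1/4, mL=7/18, mR=-1/8
obs B: pose=(4,3,W) → sL=20/73, sR=20/37, mL=1830/2701, mR=-10/37
sensor matrix S = [[5/18, 1/4], [20/73, 20/37]]; det S = 1985/24309
solve [mL_A; mL_B] = S·[w00; w01] and [mR_A; mR_B] = S·[w10; w11]:
  w00 = 1/2, w01 = 1, w10 = 0, w11 = -1/2

1/2 1 0 -1/2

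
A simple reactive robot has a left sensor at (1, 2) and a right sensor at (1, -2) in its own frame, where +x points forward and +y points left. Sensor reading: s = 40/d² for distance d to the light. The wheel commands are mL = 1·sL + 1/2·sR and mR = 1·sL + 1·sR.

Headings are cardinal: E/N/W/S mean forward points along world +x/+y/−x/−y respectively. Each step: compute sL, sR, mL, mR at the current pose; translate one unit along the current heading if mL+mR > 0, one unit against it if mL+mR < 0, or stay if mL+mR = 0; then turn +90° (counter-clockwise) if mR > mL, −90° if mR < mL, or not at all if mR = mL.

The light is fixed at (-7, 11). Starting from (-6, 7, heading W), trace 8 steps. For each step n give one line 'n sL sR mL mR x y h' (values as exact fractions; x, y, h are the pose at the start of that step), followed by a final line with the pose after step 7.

n=0: pose=(-6,7,W); sL=10/9, sR=10; mL=55/9, mR=100/9; mL+mR=155/9 → advance +1; mR−mL=5 → turn +1·90°
n=1: pose=(-7,7,S); sL=40/29, sR=40/29; mL=60/29, mR=80/29; mL+mR=140/29 → advance +1; mR−mL=20/29 → turn +1·90°
n=2: pose=(-7,6,E); sL=4, sR=4/5; mL=22/5, mR=24/5; mL+mR=46/5 → advance +1; mR−mL=2/5 → turn +1·90°
n=3: pose=(-6,6,N); sL=40/17, sR=8/5; mL=268/85, mR=336/85; mL+mR=604/85 → advance +1; mR−mL=4/5 → turn +1·90°
n=4: pose=(-6,7,W); sL=10/9, sR=10; mL=55/9, mR=100/9; mL+mR=155/9 → advance +1; mR−mL=5 → turn +1·90°
n=5: pose=(-7,7,S); sL=40/29, sR=40/29; mL=60/29, mR=80/29; mL+mR=140/29 → advance +1; mR−mL=20/29 → turn +1·90°
n=6: pose=(-7,6,E); sL=4, sR=4/5; mL=22/5, mR=24/5; mL+mR=46/5 → advance +1; mR−mL=2/5 → turn +1·90°
n=7: pose=(-6,6,N); sL=40/17, sR=8/5; mL=268/85, mR=336/85; mL+mR=604/85 → advance +1; mR−mL=4/5 → turn +1·90°

0 10/9 10 55/9 100/9 -6 7 W
1 40/29 40/29 60/29 80/29 -7 7 S
2 4 4/5 22/5 24/5 -7 6 E
3 40/17 8/5 268/85 336/85 -6 6 N
4 10/9 10 55/9 100/9 -6 7 W
5 40/29 40/29 60/29 80/29 -7 7 S
6 4 4/5 22/5 24/5 -7 6 E
7 40/17 8/5 268/85 336/85 -6 6 N
final -6 7 W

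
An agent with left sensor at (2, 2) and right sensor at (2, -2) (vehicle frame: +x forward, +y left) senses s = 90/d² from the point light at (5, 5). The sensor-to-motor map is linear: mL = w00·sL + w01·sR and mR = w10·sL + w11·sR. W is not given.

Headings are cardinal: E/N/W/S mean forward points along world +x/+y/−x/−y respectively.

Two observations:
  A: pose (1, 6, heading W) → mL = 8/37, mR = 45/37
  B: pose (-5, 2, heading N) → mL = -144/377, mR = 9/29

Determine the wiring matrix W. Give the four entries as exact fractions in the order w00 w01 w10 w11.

obs A: pose=(1,6,W) → sL=90/37, sR=2, mL=8/37, mR=45/37
obs B: pose=(-5,2,N) → sL=18/29, sR=18/13, mL=-144/377, mR=9/29
sensor matrix S = [[90/37, 2], [18/29, 18/13]]; det S = 29664/13949
solve [mL_A; mL_B] = S·[w00; w01] and [mR_A; mR_B] = S·[w10; w11]:
  w00 = 1/2, w01 = -1/2, w10 = 1/2, w11 = 0

1/2 -1/2 1/2 0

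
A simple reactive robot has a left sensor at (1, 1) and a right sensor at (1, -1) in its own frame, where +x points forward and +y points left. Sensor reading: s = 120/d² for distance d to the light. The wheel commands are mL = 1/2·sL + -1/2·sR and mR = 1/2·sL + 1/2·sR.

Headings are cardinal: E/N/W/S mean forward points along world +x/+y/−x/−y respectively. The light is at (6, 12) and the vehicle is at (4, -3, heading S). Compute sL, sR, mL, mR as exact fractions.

120/257 24/53 96/13621 6264/13621

left sensor world pos  = (5, -4); dL² = 257
right sensor world pos = (3, -4); dR² = 265
sL = 120/257 = 120/257
sR = 120/265 = 24/53
mL = 1/2·sL + -1/2·sR = 96/13621
mR = 1/2·sL + 1/2·sR = 6264/13621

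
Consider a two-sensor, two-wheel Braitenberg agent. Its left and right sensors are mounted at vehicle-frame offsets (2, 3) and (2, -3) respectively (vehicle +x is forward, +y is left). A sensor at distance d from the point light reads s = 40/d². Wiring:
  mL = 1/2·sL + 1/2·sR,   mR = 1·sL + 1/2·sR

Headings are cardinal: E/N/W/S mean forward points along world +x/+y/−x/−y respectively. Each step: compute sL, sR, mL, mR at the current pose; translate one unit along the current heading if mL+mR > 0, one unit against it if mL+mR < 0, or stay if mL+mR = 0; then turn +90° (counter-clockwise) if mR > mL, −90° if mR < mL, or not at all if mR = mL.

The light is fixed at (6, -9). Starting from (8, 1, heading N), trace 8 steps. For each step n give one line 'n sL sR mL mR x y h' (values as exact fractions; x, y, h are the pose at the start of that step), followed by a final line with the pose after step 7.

0 8/29 40/169 1256/4901 1932/4901 8 1 N
1 5/8 10/49 325/784 285/392 8 2 W
2 40/97 8/17 728/1649 1068/1649 7 2 S
3 20/89 20/29 1180/2581 1470/2581 7 1 E
4 8/29 40/169 1256/4901 1932/4901 8 1 N
5 5/8 10/49 325/784 285/392 8 2 W
6 40/97 8/17 728/1649 1068/1649 7 2 S
7 20/89 20/29 1180/2581 1470/2581 7 1 E
final 8 1 N

n=0: pose=(8,1,N); sL=8/29, sR=40/169; mL=1256/4901, mR=1932/4901; mL+mR=3188/4901 → advance +1; mR−mL=4/29 → turn +1·90°
n=1: pose=(8,2,W); sL=5/8, sR=10/49; mL=325/784, mR=285/392; mL+mR=895/784 → advance +1; mR−mL=5/16 → turn +1·90°
n=2: pose=(7,2,S); sL=40/97, sR=8/17; mL=728/1649, mR=1068/1649; mL+mR=1796/1649 → advance +1; mR−mL=20/97 → turn +1·90°
n=3: pose=(7,1,E); sL=20/89, sR=20/29; mL=1180/2581, mR=1470/2581; mL+mR=2650/2581 → advance +1; mR−mL=10/89 → turn +1·90°
n=4: pose=(8,1,N); sL=8/29, sR=40/169; mL=1256/4901, mR=1932/4901; mL+mR=3188/4901 → advance +1; mR−mL=4/29 → turn +1·90°
n=5: pose=(8,2,W); sL=5/8, sR=10/49; mL=325/784, mR=285/392; mL+mR=895/784 → advance +1; mR−mL=5/16 → turn +1·90°
n=6: pose=(7,2,S); sL=40/97, sR=8/17; mL=728/1649, mR=1068/1649; mL+mR=1796/1649 → advance +1; mR−mL=20/97 → turn +1·90°
n=7: pose=(7,1,E); sL=20/89, sR=20/29; mL=1180/2581, mR=1470/2581; mL+mR=2650/2581 → advance +1; mR−mL=10/89 → turn +1·90°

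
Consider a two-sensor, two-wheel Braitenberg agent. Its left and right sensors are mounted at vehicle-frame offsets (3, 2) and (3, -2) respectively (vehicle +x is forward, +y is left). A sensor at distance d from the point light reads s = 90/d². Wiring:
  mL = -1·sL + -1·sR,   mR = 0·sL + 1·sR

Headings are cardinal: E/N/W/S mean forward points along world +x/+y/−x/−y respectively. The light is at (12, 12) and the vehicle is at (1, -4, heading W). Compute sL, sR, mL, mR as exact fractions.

9/52 45/196 -513/1274 45/196

left sensor world pos  = (-2, -6); dL² = 520
right sensor world pos = (-2, -2); dR² = 392
sL = 90/520 = 9/52
sR = 90/392 = 45/196
mL = -1·sL + -1·sR = -513/1274
mR = 0·sL + 1·sR = 45/196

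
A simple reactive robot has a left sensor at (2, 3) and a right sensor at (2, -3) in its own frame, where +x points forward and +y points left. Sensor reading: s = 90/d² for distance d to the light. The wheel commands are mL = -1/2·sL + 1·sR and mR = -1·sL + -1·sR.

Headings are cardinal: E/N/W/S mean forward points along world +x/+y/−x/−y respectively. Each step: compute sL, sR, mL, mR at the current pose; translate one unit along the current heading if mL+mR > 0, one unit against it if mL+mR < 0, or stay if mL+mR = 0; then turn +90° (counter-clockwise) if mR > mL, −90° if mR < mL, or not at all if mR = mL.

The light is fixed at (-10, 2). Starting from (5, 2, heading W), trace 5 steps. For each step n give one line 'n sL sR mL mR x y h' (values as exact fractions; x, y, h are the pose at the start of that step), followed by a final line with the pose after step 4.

n=0: pose=(5,2,W); sL=45/89, sR=45/89; mL=45/178, mR=-90/89; mL+mR=-135/178 → advance -1; mR−mL=-225/178 → turn -1·90°
n=1: pose=(6,2,N); sL=90/173, sR=18/73; mL=-171/12629, mR=-9684/12629; mL+mR=-135/173 → advance -1; mR−mL=-9513/12629 → turn -1·90°
n=2: pose=(6,1,E); sL=45/164, sR=9/34; mL=711/5576, mR=-1503/2788; mL+mR=-135/328 → advance -1; mR−mL=-3717/5576 → turn -1·90°
n=3: pose=(5,1,S); sL=10/37, sR=10/17; mL=285/629, mR=-540/629; mL+mR=-15/37 → advance -1; mR−mL=-825/629 → turn -1·90°
n=4: pose=(5,2,W); sL=45/89, sR=45/89; mL=45/178, mR=-90/89; mL+mR=-135/178 → advance -1; mR−mL=-225/178 → turn -1·90°

0 45/89 45/89 45/178 -90/89 5 2 W
1 90/173 18/73 -171/12629 -9684/12629 6 2 N
2 45/164 9/34 711/5576 -1503/2788 6 1 E
3 10/37 10/17 285/629 -540/629 5 1 S
4 45/89 45/89 45/178 -90/89 5 2 W
final 6 2 N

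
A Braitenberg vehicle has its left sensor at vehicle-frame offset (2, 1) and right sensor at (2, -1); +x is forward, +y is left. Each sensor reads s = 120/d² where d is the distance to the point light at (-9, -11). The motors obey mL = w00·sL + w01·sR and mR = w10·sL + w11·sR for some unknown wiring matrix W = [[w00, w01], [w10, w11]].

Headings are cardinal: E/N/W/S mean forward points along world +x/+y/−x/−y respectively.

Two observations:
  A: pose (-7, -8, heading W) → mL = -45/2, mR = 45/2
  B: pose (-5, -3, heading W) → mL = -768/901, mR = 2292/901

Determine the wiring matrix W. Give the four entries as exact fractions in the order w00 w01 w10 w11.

-1 1 1/2 1

obs A: pose=(-7,-8,W) → sL=30, sR=15/2, mL=-45/2, mR=45/2
obs B: pose=(-5,-3,W) → sL=120/53, sR=24/17, mL=-768/901, mR=2292/901
sensor matrix S = [[30, 15/2], [120/53, 24/17]]; det S = 22860/901
solve [mL_A; mL_B] = S·[w00; w01] and [mR_A; mR_B] = S·[w10; w11]:
  w00 = -1, w01 = 1, w10 = 1/2, w11 = 1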